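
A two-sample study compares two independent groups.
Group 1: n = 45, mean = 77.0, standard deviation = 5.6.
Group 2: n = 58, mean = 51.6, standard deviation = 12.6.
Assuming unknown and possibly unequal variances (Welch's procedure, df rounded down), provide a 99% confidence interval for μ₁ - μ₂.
(20.51, 30.29)

Difference: x̄₁ - x̄₂ = 25.40
SE = √(s₁²/n₁ + s₂²/n₂) = √(5.6²/45 + 12.6²/58) = 1.8531
df = 82.77 → 82 (Welch–Satterthwaite, rounded down)
t* = 2.637

CI: 25.40 ± 2.637 · 1.8531 = 25.40 ± 4.89 = (20.51, 30.29)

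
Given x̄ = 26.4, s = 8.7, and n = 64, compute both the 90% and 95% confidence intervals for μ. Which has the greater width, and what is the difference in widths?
95% CI is wider by 0.72

df = 63
90% CI: t* = 1.669, (24.58, 28.22), width = 2 · t* · s/√n = 3.63
95% CI: t* = 1.998, (24.23, 28.57), width = 2 · t* · s/√n = 4.35

The 95% CI is wider by 4.35 - 3.63 = 0.72.
Higher confidence requires a wider interval.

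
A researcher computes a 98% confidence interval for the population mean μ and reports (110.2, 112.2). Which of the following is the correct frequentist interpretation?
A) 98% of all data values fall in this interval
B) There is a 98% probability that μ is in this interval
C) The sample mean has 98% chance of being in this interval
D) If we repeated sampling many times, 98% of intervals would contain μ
D

A) Wrong — a CI is about the parameter μ, not individual data values.
B) Wrong — μ is fixed; the randomness lives in the interval, not in μ.
C) Wrong — x̄ is observed and sits in the interval by construction.
D) Correct — this is the frequentist long-run coverage interpretation.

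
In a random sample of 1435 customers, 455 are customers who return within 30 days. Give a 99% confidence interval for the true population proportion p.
(0.285, 0.349)

Proportion CI:
p̂ = 455/1435 = 0.31707
SE = √(p̂(1-p̂)/n) = √(0.31707 · 0.68293 / 1435) = 0.01228

z* = 2.576
Margin = z* · SE = 2.576 · 0.01228 = 0.0316

CI: 0.31707 ± 0.0316 = (0.285, 0.349)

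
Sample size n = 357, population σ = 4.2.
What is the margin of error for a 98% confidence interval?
Margin of error = 0.52

Margin of error = z* · σ/√n
= 2.326 · 4.2/√357
= 2.326 · 4.2/18.8944
= 0.52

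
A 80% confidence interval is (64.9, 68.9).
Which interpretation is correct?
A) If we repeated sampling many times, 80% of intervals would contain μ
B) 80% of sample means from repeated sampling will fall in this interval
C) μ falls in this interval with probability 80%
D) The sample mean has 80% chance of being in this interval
A

A) Correct — this is the frequentist long-run coverage interpretation.
B) Wrong — coverage applies to intervals containing μ, not to future x̄ values.
C) Wrong — μ is fixed; the randomness lives in the interval, not in μ.
D) Wrong — x̄ is observed and sits in the interval by construction.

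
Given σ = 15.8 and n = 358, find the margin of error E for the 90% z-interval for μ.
Margin of error = 1.37

Margin of error = z* · σ/√n
= 1.645 · 15.8/√358
= 1.645 · 15.8/18.9209
= 1.37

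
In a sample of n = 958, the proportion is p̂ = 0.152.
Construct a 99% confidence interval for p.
(0.122, 0.182)

Proportion CI:
SE = √(p̂(1-p̂)/n) = √(0.152 · 0.848 / 958) = 0.01160

z* = 2.576
Margin = z* · SE = 2.576 · 0.01160 = 0.0299

CI: 0.152 ± 0.0299 = (0.122, 0.182)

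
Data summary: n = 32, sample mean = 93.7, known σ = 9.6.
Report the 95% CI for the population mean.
(90.37, 97.03)

z-interval (σ known):
z* = 1.960 for 95% confidence

Margin of error = z* · σ/√n = 1.960 · 9.6/√32 = 3.33

CI: (93.7 - 3.33, 93.7 + 3.33) = (90.37, 97.03)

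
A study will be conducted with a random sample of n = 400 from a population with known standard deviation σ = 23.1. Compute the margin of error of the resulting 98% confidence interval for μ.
Margin of error = 2.69

Margin of error = z* · σ/√n
= 2.326 · 23.1/√400
= 2.326 · 23.1/20.0000
= 2.69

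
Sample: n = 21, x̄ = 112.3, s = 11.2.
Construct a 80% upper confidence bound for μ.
μ ≤ 114.40

Upper bound (one-sided):
t* = 0.860 (one-sided for 80%)
Upper bound = x̄ + t* · s/√n = 112.3 + 0.860 · 11.2/√21 = 114.40

We are 80% confident that μ ≤ 114.40.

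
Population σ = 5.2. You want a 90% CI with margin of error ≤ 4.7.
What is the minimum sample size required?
n ≥ 4

For margin E ≤ 4.7:
n ≥ (z* · σ / E)²
n ≥ (1.645 · 5.2 / 4.7)²
n ≥ 3.31

Minimum n = 4 (rounding up)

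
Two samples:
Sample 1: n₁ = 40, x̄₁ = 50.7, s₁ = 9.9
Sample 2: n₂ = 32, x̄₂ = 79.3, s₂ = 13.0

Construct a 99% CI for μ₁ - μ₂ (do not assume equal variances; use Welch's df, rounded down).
(-36.02, -21.18)

Difference: x̄₁ - x̄₂ = -28.60
SE = √(s₁²/n₁ + s₂²/n₂) = √(9.9²/40 + 13.0²/32) = 2.7806
df = 56.73 → 56 (Welch–Satterthwaite, rounded down)
t* = 2.667

CI: -28.60 ± 2.667 · 2.7806 = -28.60 ± 7.42 = (-36.02, -21.18)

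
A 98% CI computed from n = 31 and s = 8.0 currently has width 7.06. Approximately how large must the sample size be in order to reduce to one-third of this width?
n ≈ 279

CI width ∝ 1/√n
To reduce width by factor 3, need √n to grow by 3 → need 3² = 9 times as many samples.

Current: n = 31, width = 7.06
New: n = 279, width ≈ 2.24

Width reduced by factor of 7.06/2.24 = 3.15.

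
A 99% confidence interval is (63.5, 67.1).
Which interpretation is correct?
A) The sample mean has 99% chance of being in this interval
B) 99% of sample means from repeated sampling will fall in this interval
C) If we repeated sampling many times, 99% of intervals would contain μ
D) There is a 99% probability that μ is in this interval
C

A) Wrong — x̄ is observed and sits in the interval by construction.
B) Wrong — coverage applies to intervals containing μ, not to future x̄ values.
C) Correct — this is the frequentist long-run coverage interpretation.
D) Wrong — μ is fixed; the randomness lives in the interval, not in μ.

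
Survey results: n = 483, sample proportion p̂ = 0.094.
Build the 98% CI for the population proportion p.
(0.063, 0.125)

Proportion CI:
SE = √(p̂(1-p̂)/n) = √(0.094 · 0.906 / 483) = 0.01328

z* = 2.326
Margin = z* · SE = 2.326 · 0.01328 = 0.0309

CI: 0.094 ± 0.0309 = (0.063, 0.125)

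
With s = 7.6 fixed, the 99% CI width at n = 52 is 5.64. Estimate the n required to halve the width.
n ≈ 208

CI width ∝ 1/√n
To reduce width by factor 2, need √n to grow by 2 → need 2² = 4 times as many samples.

Current: n = 52, width = 5.64
New: n = 208, width ≈ 2.74

Width reduced by factor of 5.64/2.74 = 2.06.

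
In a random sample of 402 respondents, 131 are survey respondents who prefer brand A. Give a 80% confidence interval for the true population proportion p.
(0.296, 0.356)

Proportion CI:
p̂ = 131/402 = 0.32587
SE = √(p̂(1-p̂)/n) = √(0.32587 · 0.67413 / 402) = 0.02338

z* = 1.282
Margin = z* · SE = 1.282 · 0.02338 = 0.0300

CI: 0.32587 ± 0.0300 = (0.296, 0.356)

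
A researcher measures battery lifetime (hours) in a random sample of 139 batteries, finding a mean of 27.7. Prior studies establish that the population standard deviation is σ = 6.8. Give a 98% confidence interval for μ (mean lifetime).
(26.36, 29.04)

z-interval (σ known):
z* = 2.326 for 98% confidence

Margin of error = z* · σ/√n = 2.326 · 6.8/√139 = 1.34

CI: (27.7 - 1.34, 27.7 + 1.34) = (26.36, 29.04)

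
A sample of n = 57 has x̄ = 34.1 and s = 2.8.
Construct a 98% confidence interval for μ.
(33.21, 34.99)

t-interval (σ unknown):
df = n - 1 = 56
t* = 2.395 for 98% confidence

Margin of error = t* · s/√n = 2.395 · 2.8/√57 = 0.89

CI: (33.21, 34.99)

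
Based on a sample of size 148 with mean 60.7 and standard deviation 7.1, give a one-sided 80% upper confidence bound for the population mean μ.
μ ≤ 61.19

Upper bound (one-sided):
t* = 0.844 (one-sided for 80%)
Upper bound = x̄ + t* · s/√n = 60.7 + 0.844 · 7.1/√148 = 61.19

We are 80% confident that μ ≤ 61.19.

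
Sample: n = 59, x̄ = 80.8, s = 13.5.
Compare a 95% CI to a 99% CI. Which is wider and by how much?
99% CI is wider by 2.32

df = 58
95% CI: t* = 2.002, (77.28, 84.32), width = 2 · t* · s/√n = 7.04
99% CI: t* = 2.663, (76.12, 85.48), width = 2 · t* · s/√n = 9.36

The 99% CI is wider by 9.36 - 7.04 = 2.32.
Higher confidence requires a wider interval.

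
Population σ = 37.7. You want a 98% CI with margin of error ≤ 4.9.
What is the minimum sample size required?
n ≥ 321

For margin E ≤ 4.9:
n ≥ (z* · σ / E)²
n ≥ (2.326 · 37.7 / 4.9)²
n ≥ 320.27

Minimum n = 321 (rounding up)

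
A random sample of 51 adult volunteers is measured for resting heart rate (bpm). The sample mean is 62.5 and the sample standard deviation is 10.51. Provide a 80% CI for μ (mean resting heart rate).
(60.59, 64.41)

t-interval (σ unknown):
df = n - 1 = 50
t* = 1.299 for 80% confidence

Margin of error = t* · s/√n = 1.299 · 10.51/√51 = 1.91

CI: (60.59, 64.41)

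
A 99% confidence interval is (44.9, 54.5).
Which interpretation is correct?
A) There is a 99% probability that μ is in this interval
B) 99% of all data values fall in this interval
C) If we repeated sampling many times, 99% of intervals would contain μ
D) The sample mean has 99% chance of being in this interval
C

A) Wrong — μ is fixed; the randomness lives in the interval, not in μ.
B) Wrong — a CI is about the parameter μ, not individual data values.
C) Correct — this is the frequentist long-run coverage interpretation.
D) Wrong — x̄ is observed and sits in the interval by construction.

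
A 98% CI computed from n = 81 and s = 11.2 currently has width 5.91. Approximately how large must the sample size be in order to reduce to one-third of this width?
n ≈ 729

CI width ∝ 1/√n
To reduce width by factor 3, need √n to grow by 3 → need 3² = 9 times as many samples.

Current: n = 81, width = 5.91
New: n = 729, width ≈ 1.93

Width reduced by factor of 5.91/1.93 = 3.06.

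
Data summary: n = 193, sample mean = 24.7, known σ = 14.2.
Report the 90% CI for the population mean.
(23.02, 26.38)

z-interval (σ known):
z* = 1.645 for 90% confidence

Margin of error = z* · σ/√n = 1.645 · 14.2/√193 = 1.68

CI: (24.7 - 1.68, 24.7 + 1.68) = (23.02, 26.38)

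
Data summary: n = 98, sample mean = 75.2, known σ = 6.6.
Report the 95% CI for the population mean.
(73.89, 76.51)

z-interval (σ known):
z* = 1.960 for 95% confidence

Margin of error = z* · σ/√n = 1.960 · 6.6/√98 = 1.31

CI: (75.2 - 1.31, 75.2 + 1.31) = (73.89, 76.51)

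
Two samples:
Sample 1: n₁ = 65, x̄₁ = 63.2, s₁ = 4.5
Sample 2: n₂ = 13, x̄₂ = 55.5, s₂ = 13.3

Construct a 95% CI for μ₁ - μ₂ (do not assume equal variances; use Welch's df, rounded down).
(-0.43, 15.83)

Difference: x̄₁ - x̄₂ = 7.70
SE = √(s₁²/n₁ + s₂²/n₂) = √(4.5²/65 + 13.3²/13) = 3.7307
df = 12.55 → 12 (Welch–Satterthwaite, rounded down)
t* = 2.179

CI: 7.70 ± 2.179 · 3.7307 = 7.70 ± 8.13 = (-0.43, 15.83)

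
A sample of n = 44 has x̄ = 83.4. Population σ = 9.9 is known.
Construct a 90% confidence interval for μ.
(80.94, 85.86)

z-interval (σ known):
z* = 1.645 for 90% confidence

Margin of error = z* · σ/√n = 1.645 · 9.9/√44 = 2.46

CI: (83.4 - 2.46, 83.4 + 2.46) = (80.94, 85.86)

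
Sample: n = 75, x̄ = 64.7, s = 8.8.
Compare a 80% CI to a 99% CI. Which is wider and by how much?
99% CI is wider by 2.74

df = 74
80% CI: t* = 1.293, (63.39, 66.01), width = 2 · t* · s/√n = 2.63
99% CI: t* = 2.644, (62.01, 67.39), width = 2 · t* · s/√n = 5.37

The 99% CI is wider by 5.37 - 2.63 = 2.74.
Higher confidence requires a wider interval.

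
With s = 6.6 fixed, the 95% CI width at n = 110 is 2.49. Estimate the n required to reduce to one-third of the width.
n ≈ 990

CI width ∝ 1/√n
To reduce width by factor 3, need √n to grow by 3 → need 3² = 9 times as many samples.

Current: n = 110, width = 2.49
New: n = 990, width ≈ 0.82

Width reduced by factor of 2.49/0.82 = 3.04.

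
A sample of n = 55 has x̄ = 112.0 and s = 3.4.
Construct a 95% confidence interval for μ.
(111.08, 112.92)

t-interval (σ unknown):
df = n - 1 = 54
t* = 2.005 for 95% confidence

Margin of error = t* · s/√n = 2.005 · 3.4/√55 = 0.92

CI: (111.08, 112.92)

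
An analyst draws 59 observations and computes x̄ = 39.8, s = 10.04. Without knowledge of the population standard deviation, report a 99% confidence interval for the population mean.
(36.32, 43.28)

t-interval (σ unknown):
df = n - 1 = 58
t* = 2.663 for 99% confidence

Margin of error = t* · s/√n = 2.663 · 10.04/√59 = 3.48

CI: (36.32, 43.28)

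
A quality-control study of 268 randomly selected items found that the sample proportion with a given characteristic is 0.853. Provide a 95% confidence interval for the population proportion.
(0.811, 0.895)

Proportion CI:
SE = √(p̂(1-p̂)/n) = √(0.853 · 0.147 / 268) = 0.02163

z* = 1.960
Margin = z* · SE = 1.960 · 0.02163 = 0.0424

CI: 0.853 ± 0.0424 = (0.811, 0.895)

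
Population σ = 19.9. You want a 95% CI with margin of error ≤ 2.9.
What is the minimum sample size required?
n ≥ 181

For margin E ≤ 2.9:
n ≥ (z* · σ / E)²
n ≥ (1.960 · 19.9 / 2.9)²
n ≥ 180.89

Minimum n = 181 (rounding up)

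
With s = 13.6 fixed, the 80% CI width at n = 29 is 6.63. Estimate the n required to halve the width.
n ≈ 116

CI width ∝ 1/√n
To reduce width by factor 2, need √n to grow by 2 → need 2² = 4 times as many samples.

Current: n = 29, width = 6.63
New: n = 116, width ≈ 3.26

Width reduced by factor of 6.63/3.26 = 2.03.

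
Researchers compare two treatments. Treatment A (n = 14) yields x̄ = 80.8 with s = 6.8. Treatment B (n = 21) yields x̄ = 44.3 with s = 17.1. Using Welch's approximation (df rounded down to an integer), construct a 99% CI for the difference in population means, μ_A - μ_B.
(25.03, 47.97)

Difference: x̄₁ - x̄₂ = 36.50
SE = √(s₁²/n₁ + s₂²/n₂) = √(6.8²/14 + 17.1²/21) = 4.1506
df = 28.17 → 28 (Welch–Satterthwaite, rounded down)
t* = 2.763

CI: 36.50 ± 2.763 · 4.1506 = 36.50 ± 11.47 = (25.03, 47.97)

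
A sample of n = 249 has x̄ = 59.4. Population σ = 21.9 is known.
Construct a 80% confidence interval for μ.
(57.62, 61.18)

z-interval (σ known):
z* = 1.282 for 80% confidence

Margin of error = z* · σ/√n = 1.282 · 21.9/√249 = 1.78

CI: (59.4 - 1.78, 59.4 + 1.78) = (57.62, 61.18)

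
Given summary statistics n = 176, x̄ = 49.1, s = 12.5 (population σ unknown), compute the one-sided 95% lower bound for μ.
μ ≥ 47.54

Lower bound (one-sided):
t* = 1.654 (one-sided for 95%)
Lower bound = x̄ - t* · s/√n = 49.1 - 1.654 · 12.5/√176 = 47.54

We are 95% confident that μ ≥ 47.54.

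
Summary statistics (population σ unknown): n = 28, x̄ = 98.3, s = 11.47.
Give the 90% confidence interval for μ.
(94.61, 101.99)

t-interval (σ unknown):
df = n - 1 = 27
t* = 1.703 for 90% confidence

Margin of error = t* · s/√n = 1.703 · 11.47/√28 = 3.69

CI: (94.61, 101.99)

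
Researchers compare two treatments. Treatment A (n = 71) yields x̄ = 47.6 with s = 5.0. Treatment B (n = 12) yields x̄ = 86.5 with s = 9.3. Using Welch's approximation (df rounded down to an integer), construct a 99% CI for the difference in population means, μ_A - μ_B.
(-47.30, -30.50)

Difference: x̄₁ - x̄₂ = -38.90
SE = √(s₁²/n₁ + s₂²/n₂) = √(5.0²/71 + 9.3²/12) = 2.7495
df = 12.10 → 12 (Welch–Satterthwaite, rounded down)
t* = 3.055

CI: -38.90 ± 3.055 · 2.7495 = -38.90 ± 8.40 = (-47.30, -30.50)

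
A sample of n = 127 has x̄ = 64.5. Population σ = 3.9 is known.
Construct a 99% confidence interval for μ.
(63.61, 65.39)

z-interval (σ known):
z* = 2.576 for 99% confidence

Margin of error = z* · σ/√n = 2.576 · 3.9/√127 = 0.89

CI: (64.5 - 0.89, 64.5 + 0.89) = (63.61, 65.39)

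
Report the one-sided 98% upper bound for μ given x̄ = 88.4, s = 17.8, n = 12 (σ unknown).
μ ≤ 100.36

Upper bound (one-sided):
t* = 2.328 (one-sided for 98%)
Upper bound = x̄ + t* · s/√n = 88.4 + 2.328 · 17.8/√12 = 100.36

We are 98% confident that μ ≤ 100.36.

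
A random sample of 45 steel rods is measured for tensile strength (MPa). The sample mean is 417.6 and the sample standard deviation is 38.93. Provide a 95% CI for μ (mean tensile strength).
(405.91, 429.29)

t-interval (σ unknown):
df = n - 1 = 44
t* = 2.015 for 95% confidence

Margin of error = t* · s/√n = 2.015 · 38.93/√45 = 11.69

CI: (405.91, 429.29)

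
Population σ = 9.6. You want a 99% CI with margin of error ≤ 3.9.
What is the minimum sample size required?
n ≥ 41

For margin E ≤ 3.9:
n ≥ (z* · σ / E)²
n ≥ (2.576 · 9.6 / 3.9)²
n ≥ 40.21

Minimum n = 41 (rounding up)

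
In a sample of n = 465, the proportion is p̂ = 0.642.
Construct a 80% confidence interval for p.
(0.613, 0.671)

Proportion CI:
SE = √(p̂(1-p̂)/n) = √(0.642 · 0.358 / 465) = 0.02223

z* = 1.282
Margin = z* · SE = 1.282 · 0.02223 = 0.0285

CI: 0.642 ± 0.0285 = (0.613, 0.671)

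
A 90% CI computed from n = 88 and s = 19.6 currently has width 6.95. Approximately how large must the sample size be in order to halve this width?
n ≈ 352

CI width ∝ 1/√n
To reduce width by factor 2, need √n to grow by 2 → need 2² = 4 times as many samples.

Current: n = 88, width = 6.95
New: n = 352, width ≈ 3.45

Width reduced by factor of 6.95/3.45 = 2.01.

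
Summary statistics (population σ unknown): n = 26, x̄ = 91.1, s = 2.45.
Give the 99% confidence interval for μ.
(89.76, 92.44)

t-interval (σ unknown):
df = n - 1 = 25
t* = 2.787 for 99% confidence

Margin of error = t* · s/√n = 2.787 · 2.45/√26 = 1.34

CI: (89.76, 92.44)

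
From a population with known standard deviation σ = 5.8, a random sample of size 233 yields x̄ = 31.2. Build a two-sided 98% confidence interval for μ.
(30.32, 32.08)

z-interval (σ known):
z* = 2.326 for 98% confidence

Margin of error = z* · σ/√n = 2.326 · 5.8/√233 = 0.88

CI: (31.2 - 0.88, 31.2 + 0.88) = (30.32, 32.08)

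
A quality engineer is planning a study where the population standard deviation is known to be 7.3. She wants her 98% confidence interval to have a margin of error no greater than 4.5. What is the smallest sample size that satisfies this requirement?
n ≥ 15

For margin E ≤ 4.5:
n ≥ (z* · σ / E)²
n ≥ (2.326 · 7.3 / 4.5)²
n ≥ 14.24

Minimum n = 15 (rounding up)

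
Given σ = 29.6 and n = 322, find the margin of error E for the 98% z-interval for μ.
Margin of error = 3.84

Margin of error = z* · σ/√n
= 2.326 · 29.6/√322
= 2.326 · 29.6/17.9444
= 3.84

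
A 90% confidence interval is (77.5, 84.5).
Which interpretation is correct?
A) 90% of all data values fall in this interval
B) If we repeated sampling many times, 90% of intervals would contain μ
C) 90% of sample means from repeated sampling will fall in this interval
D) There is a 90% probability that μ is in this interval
B

A) Wrong — a CI is about the parameter μ, not individual data values.
B) Correct — this is the frequentist long-run coverage interpretation.
C) Wrong — coverage applies to intervals containing μ, not to future x̄ values.
D) Wrong — μ is fixed; the randomness lives in the interval, not in μ.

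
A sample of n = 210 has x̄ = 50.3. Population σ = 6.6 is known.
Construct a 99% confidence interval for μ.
(49.13, 51.47)

z-interval (σ known):
z* = 2.576 for 99% confidence

Margin of error = z* · σ/√n = 2.576 · 6.6/√210 = 1.17

CI: (50.3 - 1.17, 50.3 + 1.17) = (49.13, 51.47)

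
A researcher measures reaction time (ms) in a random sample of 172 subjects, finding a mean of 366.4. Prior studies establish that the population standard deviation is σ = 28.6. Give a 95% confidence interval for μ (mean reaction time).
(362.13, 370.67)

z-interval (σ known):
z* = 1.960 for 95% confidence

Margin of error = z* · σ/√n = 1.960 · 28.6/√172 = 4.27

CI: (366.4 - 4.27, 366.4 + 4.27) = (362.13, 370.67)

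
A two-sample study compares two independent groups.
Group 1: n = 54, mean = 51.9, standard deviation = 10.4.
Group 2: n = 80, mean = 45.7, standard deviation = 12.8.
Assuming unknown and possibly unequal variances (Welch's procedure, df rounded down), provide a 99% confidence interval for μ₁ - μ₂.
(0.94, 11.46)

Difference: x̄₁ - x̄₂ = 6.20
SE = √(s₁²/n₁ + s₂²/n₂) = √(10.4²/54 + 12.8²/80) = 2.0127
df = 127.42 → 127 (Welch–Satterthwaite, rounded down)
t* = 2.615

CI: 6.20 ± 2.615 · 2.0127 = 6.20 ± 5.26 = (0.94, 11.46)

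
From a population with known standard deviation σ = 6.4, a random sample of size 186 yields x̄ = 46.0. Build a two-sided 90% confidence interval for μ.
(45.23, 46.77)

z-interval (σ known):
z* = 1.645 for 90% confidence

Margin of error = z* · σ/√n = 1.645 · 6.4/√186 = 0.77

CI: (46.0 - 0.77, 46.0 + 0.77) = (45.23, 46.77)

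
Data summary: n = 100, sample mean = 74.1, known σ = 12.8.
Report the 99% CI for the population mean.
(70.80, 77.40)

z-interval (σ known):
z* = 2.576 for 99% confidence

Margin of error = z* · σ/√n = 2.576 · 12.8/√100 = 3.30

CI: (74.1 - 3.30, 74.1 + 3.30) = (70.80, 77.40)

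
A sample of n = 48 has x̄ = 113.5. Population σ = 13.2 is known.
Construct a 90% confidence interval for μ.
(110.37, 116.63)

z-interval (σ known):
z* = 1.645 for 90% confidence

Margin of error = z* · σ/√n = 1.645 · 13.2/√48 = 3.13

CI: (113.5 - 3.13, 113.5 + 3.13) = (110.37, 116.63)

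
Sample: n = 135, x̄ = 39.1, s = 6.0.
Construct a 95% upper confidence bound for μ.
μ ≤ 39.96

Upper bound (one-sided):
t* = 1.656 (one-sided for 95%)
Upper bound = x̄ + t* · s/√n = 39.1 + 1.656 · 6.0/√135 = 39.96

We are 95% confident that μ ≤ 39.96.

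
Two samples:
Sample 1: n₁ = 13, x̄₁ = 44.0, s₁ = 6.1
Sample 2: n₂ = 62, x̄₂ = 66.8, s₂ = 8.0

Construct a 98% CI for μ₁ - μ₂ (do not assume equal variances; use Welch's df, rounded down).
(-27.77, -17.83)

Difference: x̄₁ - x̄₂ = -22.80
SE = √(s₁²/n₁ + s₂²/n₂) = √(6.1²/13 + 8.0²/62) = 1.9735
df = 21.66 → 21 (Welch–Satterthwaite, rounded down)
t* = 2.518

CI: -22.80 ± 2.518 · 1.9735 = -22.80 ± 4.97 = (-27.77, -17.83)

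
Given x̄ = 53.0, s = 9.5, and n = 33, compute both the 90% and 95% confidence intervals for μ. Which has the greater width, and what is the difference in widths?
95% CI is wider by 1.14

df = 32
90% CI: t* = 1.694, (50.20, 55.80), width = 2 · t* · s/√n = 5.60
95% CI: t* = 2.037, (49.63, 56.37), width = 2 · t* · s/√n = 6.74

The 95% CI is wider by 6.74 - 5.60 = 1.14.
Higher confidence requires a wider interval.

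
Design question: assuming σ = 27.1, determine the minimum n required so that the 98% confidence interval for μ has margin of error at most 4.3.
n ≥ 215

For margin E ≤ 4.3:
n ≥ (z* · σ / E)²
n ≥ (2.326 · 27.1 / 4.3)²
n ≥ 214.89

Minimum n = 215 (rounding up)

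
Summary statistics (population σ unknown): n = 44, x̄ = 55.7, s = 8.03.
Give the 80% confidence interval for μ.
(54.12, 57.28)

t-interval (σ unknown):
df = n - 1 = 43
t* = 1.302 for 80% confidence

Margin of error = t* · s/√n = 1.302 · 8.03/√44 = 1.58

CI: (54.12, 57.28)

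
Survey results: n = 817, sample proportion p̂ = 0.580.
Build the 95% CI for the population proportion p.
(0.546, 0.614)

Proportion CI:
SE = √(p̂(1-p̂)/n) = √(0.580 · 0.420 / 817) = 0.01727

z* = 1.960
Margin = z* · SE = 1.960 · 0.01727 = 0.0338

CI: 0.580 ± 0.0338 = (0.546, 0.614)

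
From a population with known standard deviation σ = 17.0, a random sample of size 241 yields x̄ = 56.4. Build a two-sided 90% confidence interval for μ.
(54.60, 58.20)

z-interval (σ known):
z* = 1.645 for 90% confidence

Margin of error = z* · σ/√n = 1.645 · 17.0/√241 = 1.80

CI: (56.4 - 1.80, 56.4 + 1.80) = (54.60, 58.20)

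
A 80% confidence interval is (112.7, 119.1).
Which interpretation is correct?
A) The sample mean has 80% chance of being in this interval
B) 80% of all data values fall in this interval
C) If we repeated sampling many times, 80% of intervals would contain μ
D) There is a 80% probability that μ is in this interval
C

A) Wrong — x̄ is observed and sits in the interval by construction.
B) Wrong — a CI is about the parameter μ, not individual data values.
C) Correct — this is the frequentist long-run coverage interpretation.
D) Wrong — μ is fixed; the randomness lives in the interval, not in μ.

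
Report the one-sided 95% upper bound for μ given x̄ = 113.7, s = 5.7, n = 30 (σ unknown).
μ ≤ 115.47

Upper bound (one-sided):
t* = 1.699 (one-sided for 95%)
Upper bound = x̄ + t* · s/√n = 113.7 + 1.699 · 5.7/√30 = 115.47

We are 95% confident that μ ≤ 115.47.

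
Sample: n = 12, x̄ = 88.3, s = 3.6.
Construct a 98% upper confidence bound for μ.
μ ≤ 90.72

Upper bound (one-sided):
t* = 2.328 (one-sided for 98%)
Upper bound = x̄ + t* · s/√n = 88.3 + 2.328 · 3.6/√12 = 90.72

We are 98% confident that μ ≤ 90.72.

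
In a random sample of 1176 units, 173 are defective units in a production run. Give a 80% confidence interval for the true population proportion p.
(0.134, 0.160)

Proportion CI:
p̂ = 173/1176 = 0.14711
SE = √(p̂(1-p̂)/n) = √(0.14711 · 0.85289 / 1176) = 0.01033

z* = 1.282
Margin = z* · SE = 1.282 · 0.01033 = 0.0132

CI: 0.14711 ± 0.0132 = (0.134, 0.160)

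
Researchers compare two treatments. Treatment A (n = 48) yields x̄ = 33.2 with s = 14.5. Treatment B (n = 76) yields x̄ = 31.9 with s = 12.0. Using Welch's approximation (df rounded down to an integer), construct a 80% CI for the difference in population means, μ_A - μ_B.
(-1.93, 4.53)

Difference: x̄₁ - x̄₂ = 1.30
SE = √(s₁²/n₁ + s₂²/n₂) = √(14.5²/48 + 12.0²/76) = 2.5050
df = 86.33 → 86 (Welch–Satterthwaite, rounded down)
t* = 1.291

CI: 1.30 ± 1.291 · 2.5050 = 1.30 ± 3.23 = (-1.93, 4.53)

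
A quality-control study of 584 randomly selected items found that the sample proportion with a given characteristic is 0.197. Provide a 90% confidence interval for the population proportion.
(0.170, 0.224)

Proportion CI:
SE = √(p̂(1-p̂)/n) = √(0.197 · 0.803 / 584) = 0.01646

z* = 1.645
Margin = z* · SE = 1.645 · 0.01646 = 0.0271

CI: 0.197 ± 0.0271 = (0.170, 0.224)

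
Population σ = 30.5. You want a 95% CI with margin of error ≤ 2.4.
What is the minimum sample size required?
n ≥ 621

For margin E ≤ 2.4:
n ≥ (z* · σ / E)²
n ≥ (1.960 · 30.5 / 2.4)²
n ≥ 620.43

Minimum n = 621 (rounding up)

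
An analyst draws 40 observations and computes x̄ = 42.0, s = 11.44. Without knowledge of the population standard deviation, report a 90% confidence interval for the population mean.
(38.95, 45.05)

t-interval (σ unknown):
df = n - 1 = 39
t* = 1.685 for 90% confidence

Margin of error = t* · s/√n = 1.685 · 11.44/√40 = 3.05

CI: (38.95, 45.05)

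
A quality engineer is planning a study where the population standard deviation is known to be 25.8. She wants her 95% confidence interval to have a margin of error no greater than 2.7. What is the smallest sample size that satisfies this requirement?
n ≥ 351

For margin E ≤ 2.7:
n ≥ (z* · σ / E)²
n ≥ (1.960 · 25.8 / 2.7)²
n ≥ 350.77

Minimum n = 351 (rounding up)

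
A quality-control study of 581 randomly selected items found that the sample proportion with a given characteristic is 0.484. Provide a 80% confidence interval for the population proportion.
(0.457, 0.511)

Proportion CI:
SE = √(p̂(1-p̂)/n) = √(0.484 · 0.516 / 581) = 0.02073

z* = 1.282
Margin = z* · SE = 1.282 · 0.02073 = 0.0266

CI: 0.484 ± 0.0266 = (0.457, 0.511)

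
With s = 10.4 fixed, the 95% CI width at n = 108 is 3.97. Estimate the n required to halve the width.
n ≈ 432

CI width ∝ 1/√n
To reduce width by factor 2, need √n to grow by 2 → need 2² = 4 times as many samples.

Current: n = 108, width = 3.97
New: n = 432, width ≈ 1.97

Width reduced by factor of 3.97/1.97 = 2.02.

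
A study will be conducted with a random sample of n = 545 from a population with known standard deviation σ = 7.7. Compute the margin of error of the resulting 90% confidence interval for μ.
Margin of error = 0.54

Margin of error = z* · σ/√n
= 1.645 · 7.7/√545
= 1.645 · 7.7/23.3452
= 0.54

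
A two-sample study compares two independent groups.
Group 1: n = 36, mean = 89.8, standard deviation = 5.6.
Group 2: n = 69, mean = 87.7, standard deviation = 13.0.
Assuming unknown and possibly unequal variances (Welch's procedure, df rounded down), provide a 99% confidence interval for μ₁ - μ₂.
(-2.69, 6.89)

Difference: x̄₁ - x̄₂ = 2.10
SE = √(s₁²/n₁ + s₂²/n₂) = √(5.6²/36 + 13.0²/69) = 1.8222
df = 100.32 → 100 (Welch–Satterthwaite, rounded down)
t* = 2.626

CI: 2.10 ± 2.626 · 1.8222 = 2.10 ± 4.79 = (-2.69, 6.89)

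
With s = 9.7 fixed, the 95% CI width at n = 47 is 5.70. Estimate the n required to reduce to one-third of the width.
n ≈ 423

CI width ∝ 1/√n
To reduce width by factor 3, need √n to grow by 3 → need 3² = 9 times as many samples.

Current: n = 47, width = 5.70
New: n = 423, width ≈ 1.85

Width reduced by factor of 5.70/1.85 = 3.08.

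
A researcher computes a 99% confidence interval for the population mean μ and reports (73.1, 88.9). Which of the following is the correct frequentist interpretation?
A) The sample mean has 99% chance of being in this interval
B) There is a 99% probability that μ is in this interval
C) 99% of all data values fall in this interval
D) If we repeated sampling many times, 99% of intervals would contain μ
D

A) Wrong — x̄ is observed and sits in the interval by construction.
B) Wrong — μ is fixed; the randomness lives in the interval, not in μ.
C) Wrong — a CI is about the parameter μ, not individual data values.
D) Correct — this is the frequentist long-run coverage interpretation.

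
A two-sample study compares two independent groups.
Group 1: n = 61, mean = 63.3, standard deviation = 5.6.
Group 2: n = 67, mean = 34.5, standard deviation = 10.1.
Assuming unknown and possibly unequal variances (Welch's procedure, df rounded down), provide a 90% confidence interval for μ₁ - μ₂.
(26.43, 31.17)

Difference: x̄₁ - x̄₂ = 28.80
SE = √(s₁²/n₁ + s₂²/n₂) = √(5.6²/61 + 10.1²/67) = 1.4271
df = 104.94 → 104 (Welch–Satterthwaite, rounded down)
t* = 1.660

CI: 28.80 ± 1.660 · 1.4271 = 28.80 ± 2.37 = (26.43, 31.17)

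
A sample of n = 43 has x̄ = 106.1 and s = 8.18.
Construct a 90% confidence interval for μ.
(104.00, 108.20)

t-interval (σ unknown):
df = n - 1 = 42
t* = 1.682 for 90% confidence

Margin of error = t* · s/√n = 1.682 · 8.18/√43 = 2.10

CI: (104.00, 108.20)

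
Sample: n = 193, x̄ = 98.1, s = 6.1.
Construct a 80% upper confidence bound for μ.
μ ≤ 98.47

Upper bound (one-sided):
t* = 0.843 (one-sided for 80%)
Upper bound = x̄ + t* · s/√n = 98.1 + 0.843 · 6.1/√193 = 98.47

We are 80% confident that μ ≤ 98.47.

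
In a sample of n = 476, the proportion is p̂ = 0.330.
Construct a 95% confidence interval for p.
(0.288, 0.372)

Proportion CI:
SE = √(p̂(1-p̂)/n) = √(0.330 · 0.670 / 476) = 0.02155

z* = 1.960
Margin = z* · SE = 1.960 · 0.02155 = 0.0422

CI: 0.330 ± 0.0422 = (0.288, 0.372)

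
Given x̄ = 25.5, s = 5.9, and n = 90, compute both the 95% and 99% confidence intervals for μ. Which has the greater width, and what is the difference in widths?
99% CI is wider by 0.80

df = 89
95% CI: t* = 1.987, (24.26, 26.74), width = 2 · t* · s/√n = 2.47
99% CI: t* = 2.632, (23.86, 27.14), width = 2 · t* · s/√n = 3.27

The 99% CI is wider by 3.27 - 2.47 = 0.80.
Higher confidence requires a wider interval.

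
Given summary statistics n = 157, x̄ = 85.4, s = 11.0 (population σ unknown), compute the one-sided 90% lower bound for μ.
μ ≥ 84.27

Lower bound (one-sided):
t* = 1.287 (one-sided for 90%)
Lower bound = x̄ - t* · s/√n = 85.4 - 1.287 · 11.0/√157 = 84.27

We are 90% confident that μ ≥ 84.27.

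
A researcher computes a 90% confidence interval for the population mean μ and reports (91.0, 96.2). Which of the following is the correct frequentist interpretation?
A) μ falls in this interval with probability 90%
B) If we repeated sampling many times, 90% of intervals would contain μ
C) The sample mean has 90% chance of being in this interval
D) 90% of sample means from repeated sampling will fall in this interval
B

A) Wrong — μ is fixed; the randomness lives in the interval, not in μ.
B) Correct — this is the frequentist long-run coverage interpretation.
C) Wrong — x̄ is observed and sits in the interval by construction.
D) Wrong — coverage applies to intervals containing μ, not to future x̄ values.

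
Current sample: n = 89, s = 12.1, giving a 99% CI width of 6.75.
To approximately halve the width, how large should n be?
n ≈ 356

CI width ∝ 1/√n
To reduce width by factor 2, need √n to grow by 2 → need 2² = 4 times as many samples.

Current: n = 89, width = 6.75
New: n = 356, width ≈ 3.32

Width reduced by factor of 6.75/3.32 = 2.03.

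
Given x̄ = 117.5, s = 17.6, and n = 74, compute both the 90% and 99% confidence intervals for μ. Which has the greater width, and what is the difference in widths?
99% CI is wider by 4.00

df = 73
90% CI: t* = 1.666, (114.09, 120.91), width = 2 · t* · s/√n = 6.82
99% CI: t* = 2.645, (112.09, 122.91), width = 2 · t* · s/√n = 10.82

The 99% CI is wider by 10.82 - 6.82 = 4.00.
Higher confidence requires a wider interval.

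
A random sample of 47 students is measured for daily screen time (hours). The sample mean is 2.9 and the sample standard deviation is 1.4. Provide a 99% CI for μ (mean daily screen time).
(2.35, 3.45)

t-interval (σ unknown):
df = n - 1 = 46
t* = 2.687 for 99% confidence

Margin of error = t* · s/√n = 2.687 · 1.4/√47 = 0.55

CI: (2.35, 3.45)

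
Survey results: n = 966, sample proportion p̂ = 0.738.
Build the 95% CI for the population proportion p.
(0.710, 0.766)

Proportion CI:
SE = √(p̂(1-p̂)/n) = √(0.738 · 0.262 / 966) = 0.01415

z* = 1.960
Margin = z* · SE = 1.960 · 0.01415 = 0.0277

CI: 0.738 ± 0.0277 = (0.710, 0.766)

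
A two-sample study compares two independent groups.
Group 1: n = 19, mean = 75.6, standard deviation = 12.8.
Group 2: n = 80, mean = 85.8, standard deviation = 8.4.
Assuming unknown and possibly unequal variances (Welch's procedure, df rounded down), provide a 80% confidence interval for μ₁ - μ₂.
(-14.28, -6.12)

Difference: x̄₁ - x̄₂ = -10.20
SE = √(s₁²/n₁ + s₂²/n₂) = √(12.8²/19 + 8.4²/80) = 3.0830
df = 21.82 → 21 (Welch–Satterthwaite, rounded down)
t* = 1.323

CI: -10.20 ± 1.323 · 3.0830 = -10.20 ± 4.08 = (-14.28, -6.12)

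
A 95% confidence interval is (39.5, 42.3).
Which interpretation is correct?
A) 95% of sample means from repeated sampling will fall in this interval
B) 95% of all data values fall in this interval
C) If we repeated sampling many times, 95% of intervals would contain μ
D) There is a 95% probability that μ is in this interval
C

A) Wrong — coverage applies to intervals containing μ, not to future x̄ values.
B) Wrong — a CI is about the parameter μ, not individual data values.
C) Correct — this is the frequentist long-run coverage interpretation.
D) Wrong — μ is fixed; the randomness lives in the interval, not in μ.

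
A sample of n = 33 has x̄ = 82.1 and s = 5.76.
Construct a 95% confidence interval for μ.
(80.06, 84.14)

t-interval (σ unknown):
df = n - 1 = 32
t* = 2.037 for 95% confidence

Margin of error = t* · s/√n = 2.037 · 5.76/√33 = 2.04

CI: (80.06, 84.14)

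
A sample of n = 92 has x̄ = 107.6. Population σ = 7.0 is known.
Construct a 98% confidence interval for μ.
(105.90, 109.30)

z-interval (σ known):
z* = 2.326 for 98% confidence

Margin of error = z* · σ/√n = 2.326 · 7.0/√92 = 1.70

CI: (107.6 - 1.70, 107.6 + 1.70) = (105.90, 109.30)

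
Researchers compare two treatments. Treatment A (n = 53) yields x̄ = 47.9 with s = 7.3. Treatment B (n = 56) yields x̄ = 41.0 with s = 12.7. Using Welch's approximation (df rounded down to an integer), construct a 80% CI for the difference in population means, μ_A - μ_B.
(4.36, 9.44)

Difference: x̄₁ - x̄₂ = 6.90
SE = √(s₁²/n₁ + s₂²/n₂) = √(7.3²/53 + 12.7²/56) = 1.9712
df = 88.67 → 88 (Welch–Satterthwaite, rounded down)
t* = 1.291

CI: 6.90 ± 1.291 · 1.9712 = 6.90 ± 2.54 = (4.36, 9.44)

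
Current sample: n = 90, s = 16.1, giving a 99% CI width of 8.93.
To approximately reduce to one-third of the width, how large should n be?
n ≈ 810

CI width ∝ 1/√n
To reduce width by factor 3, need √n to grow by 3 → need 3² = 9 times as many samples.

Current: n = 90, width = 8.93
New: n = 810, width ≈ 2.92

Width reduced by factor of 8.93/2.92 = 3.06.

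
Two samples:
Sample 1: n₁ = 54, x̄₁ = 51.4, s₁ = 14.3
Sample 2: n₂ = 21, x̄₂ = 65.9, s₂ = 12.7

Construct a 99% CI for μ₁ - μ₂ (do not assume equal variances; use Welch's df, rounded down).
(-23.66, -5.34)

Difference: x̄₁ - x̄₂ = -14.50
SE = √(s₁²/n₁ + s₂²/n₂) = √(14.3²/54 + 12.7²/21) = 3.3863
df = 40.84 → 40 (Welch–Satterthwaite, rounded down)
t* = 2.704

CI: -14.50 ± 2.704 · 3.3863 = -14.50 ± 9.16 = (-23.66, -5.34)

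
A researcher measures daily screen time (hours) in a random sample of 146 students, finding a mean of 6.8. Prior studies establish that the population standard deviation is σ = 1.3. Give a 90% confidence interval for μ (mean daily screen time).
(6.62, 6.98)

z-interval (σ known):
z* = 1.645 for 90% confidence

Margin of error = z* · σ/√n = 1.645 · 1.3/√146 = 0.18

CI: (6.8 - 0.18, 6.8 + 0.18) = (6.62, 6.98)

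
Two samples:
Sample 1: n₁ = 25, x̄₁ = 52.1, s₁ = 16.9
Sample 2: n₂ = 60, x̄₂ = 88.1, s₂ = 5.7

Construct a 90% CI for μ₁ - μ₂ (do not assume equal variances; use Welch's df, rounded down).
(-41.90, -30.10)

Difference: x̄₁ - x̄₂ = -36.00
SE = √(s₁²/n₁ + s₂²/n₂) = √(16.9²/25 + 5.7²/60) = 3.4592
df = 26.31 → 26 (Welch–Satterthwaite, rounded down)
t* = 1.706

CI: -36.00 ± 1.706 · 3.4592 = -36.00 ± 5.90 = (-41.90, -30.10)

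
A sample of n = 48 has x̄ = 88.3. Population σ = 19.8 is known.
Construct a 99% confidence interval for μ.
(80.94, 95.66)

z-interval (σ known):
z* = 2.576 for 99% confidence

Margin of error = z* · σ/√n = 2.576 · 19.8/√48 = 7.36

CI: (88.3 - 7.36, 88.3 + 7.36) = (80.94, 95.66)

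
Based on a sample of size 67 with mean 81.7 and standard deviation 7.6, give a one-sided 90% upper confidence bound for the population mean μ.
μ ≤ 82.90

Upper bound (one-sided):
t* = 1.295 (one-sided for 90%)
Upper bound = x̄ + t* · s/√n = 81.7 + 1.295 · 7.6/√67 = 82.90

We are 90% confident that μ ≤ 82.90.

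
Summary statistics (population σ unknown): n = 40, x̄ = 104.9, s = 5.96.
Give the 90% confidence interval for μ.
(103.31, 106.49)

t-interval (σ unknown):
df = n - 1 = 39
t* = 1.685 for 90% confidence

Margin of error = t* · s/√n = 1.685 · 5.96/√40 = 1.59

CI: (103.31, 106.49)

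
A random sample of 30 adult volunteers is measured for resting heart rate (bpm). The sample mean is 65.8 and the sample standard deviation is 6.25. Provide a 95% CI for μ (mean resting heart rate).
(63.47, 68.13)

t-interval (σ unknown):
df = n - 1 = 29
t* = 2.045 for 95% confidence

Margin of error = t* · s/√n = 2.045 · 6.25/√30 = 2.33

CI: (63.47, 68.13)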